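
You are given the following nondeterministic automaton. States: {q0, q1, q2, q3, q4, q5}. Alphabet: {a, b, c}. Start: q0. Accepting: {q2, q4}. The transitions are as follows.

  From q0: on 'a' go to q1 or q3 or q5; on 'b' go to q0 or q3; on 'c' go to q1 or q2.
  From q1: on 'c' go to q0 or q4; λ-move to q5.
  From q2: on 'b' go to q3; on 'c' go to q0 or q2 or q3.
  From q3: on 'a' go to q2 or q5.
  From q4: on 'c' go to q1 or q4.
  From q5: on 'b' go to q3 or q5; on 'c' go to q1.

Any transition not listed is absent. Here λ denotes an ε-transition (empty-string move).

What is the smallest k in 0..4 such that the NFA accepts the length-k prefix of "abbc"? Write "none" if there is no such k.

none

Start in {q0}.
Read 'a': {q0} → {q1, q3, q5}.
Read 'b': {q1, q3, q5} → {q3, q5}.
Read 'b': {q3, q5} → {q3, q5}.
Read 'c': {q3, q5} → {q1, q5}.
No reachable set along the way intersects F.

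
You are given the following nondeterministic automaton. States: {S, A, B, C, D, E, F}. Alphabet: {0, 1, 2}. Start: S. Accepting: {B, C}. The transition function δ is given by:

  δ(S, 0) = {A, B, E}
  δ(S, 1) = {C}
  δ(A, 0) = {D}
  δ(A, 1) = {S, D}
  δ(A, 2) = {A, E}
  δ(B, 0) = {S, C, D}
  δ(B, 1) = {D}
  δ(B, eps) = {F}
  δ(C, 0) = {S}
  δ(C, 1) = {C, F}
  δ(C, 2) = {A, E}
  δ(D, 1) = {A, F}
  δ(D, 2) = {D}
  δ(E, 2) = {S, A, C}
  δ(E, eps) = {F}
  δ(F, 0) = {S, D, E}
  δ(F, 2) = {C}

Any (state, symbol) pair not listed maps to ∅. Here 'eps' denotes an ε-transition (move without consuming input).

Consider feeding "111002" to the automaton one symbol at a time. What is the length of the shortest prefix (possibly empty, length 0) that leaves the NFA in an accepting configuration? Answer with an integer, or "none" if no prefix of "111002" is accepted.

Start in {S}.
Read '1': {S} → {C}.
None of the earlier sets intersect F, but {C} does.

1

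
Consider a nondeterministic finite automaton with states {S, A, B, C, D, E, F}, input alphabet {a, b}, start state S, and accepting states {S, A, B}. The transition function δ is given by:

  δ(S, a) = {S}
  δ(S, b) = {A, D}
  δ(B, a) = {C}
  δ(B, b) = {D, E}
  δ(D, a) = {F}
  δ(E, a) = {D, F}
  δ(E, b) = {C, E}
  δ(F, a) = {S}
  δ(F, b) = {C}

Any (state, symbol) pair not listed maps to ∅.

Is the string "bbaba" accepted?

No

Start in {S}.
Read 'b': S→{A, D}; now {A, D}.
Read 'b': A→∅, D→∅; now ∅.
The set is empty and remains empty for the remaining 3 symbols.
The final set ∅ contains no accepting state.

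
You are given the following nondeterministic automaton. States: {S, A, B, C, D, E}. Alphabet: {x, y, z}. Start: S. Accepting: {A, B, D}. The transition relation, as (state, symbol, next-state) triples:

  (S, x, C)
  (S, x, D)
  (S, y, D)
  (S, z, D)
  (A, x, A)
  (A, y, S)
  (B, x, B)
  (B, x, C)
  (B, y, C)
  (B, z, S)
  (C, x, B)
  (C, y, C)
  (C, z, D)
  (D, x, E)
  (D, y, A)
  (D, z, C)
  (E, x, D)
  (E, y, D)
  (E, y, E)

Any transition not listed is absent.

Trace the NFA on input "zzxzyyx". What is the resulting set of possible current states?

Start in {S}.
Read 'z': S→{D}; now {D}.
Read 'z': D→{C}; now {C}.
Read 'x': C→{B}; now {B}.
Read 'z': B→{S}; now {S}.
Read 'y': S→{D}; now {D}.
Read 'y': D→{A}; now {A}.
Read 'x': A→{A}; now {A}.

{A}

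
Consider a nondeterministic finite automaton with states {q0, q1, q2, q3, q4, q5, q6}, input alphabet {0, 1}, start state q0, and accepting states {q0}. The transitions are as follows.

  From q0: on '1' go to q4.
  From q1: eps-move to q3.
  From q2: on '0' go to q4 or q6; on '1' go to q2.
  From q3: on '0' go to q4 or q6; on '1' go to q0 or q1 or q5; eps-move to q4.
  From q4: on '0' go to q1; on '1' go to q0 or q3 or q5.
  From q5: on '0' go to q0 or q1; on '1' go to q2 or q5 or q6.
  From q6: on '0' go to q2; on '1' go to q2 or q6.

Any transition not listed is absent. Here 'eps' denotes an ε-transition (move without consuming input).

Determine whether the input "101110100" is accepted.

Start in {q0}.
Read '1': {q0} → {q4}.
Read '0': {q4} → {q1, q3, q4}.
Read '1': {q1, q3, q4} → {q0, q1, q3, q4, q5}.
Read '1': {q0, q1, q3, q4, q5} → {q0, q1, q2, q3, q4, q5, q6}.
Read '1': {q0, q1, q2, q3, q4, q5, q6} → {q0, q1, q2, q3, q4, q5, q6}.
Read '0': {q0, q1, q2, q3, q4, q5, q6} → {q0, q1, q2, q3, q4, q6}.
Read '1': {q0, q1, q2, q3, q4, q6} → {q0, q1, q2, q3, q4, q5, q6}.
Read '0': {q0, q1, q2, q3, q4, q5, q6} → {q0, q1, q2, q3, q4, q6}.
Read '0': {q0, q1, q2, q3, q4, q6} → {q1, q2, q3, q4, q6}.
The final set {q1, q2, q3, q4, q6} contains no accepting state.

No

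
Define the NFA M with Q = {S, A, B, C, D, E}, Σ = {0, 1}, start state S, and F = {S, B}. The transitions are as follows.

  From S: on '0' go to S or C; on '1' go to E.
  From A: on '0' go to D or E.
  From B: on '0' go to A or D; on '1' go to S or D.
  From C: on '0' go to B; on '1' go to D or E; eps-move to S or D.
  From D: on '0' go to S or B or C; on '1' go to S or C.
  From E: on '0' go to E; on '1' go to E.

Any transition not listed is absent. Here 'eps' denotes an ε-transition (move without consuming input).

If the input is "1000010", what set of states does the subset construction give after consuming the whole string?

{E}

Start in {S}.
Read '1': S→{E}; now {E}.
Read '0': E→{E}; now {E}.
Read '0': E→{E}; now {E}.
Read '0': E→{E}; now {E}.
Read '0': E→{E}; now {E}.
Read '1': E→{E}; now {E}.
Read '0': E→{E}; now {E}.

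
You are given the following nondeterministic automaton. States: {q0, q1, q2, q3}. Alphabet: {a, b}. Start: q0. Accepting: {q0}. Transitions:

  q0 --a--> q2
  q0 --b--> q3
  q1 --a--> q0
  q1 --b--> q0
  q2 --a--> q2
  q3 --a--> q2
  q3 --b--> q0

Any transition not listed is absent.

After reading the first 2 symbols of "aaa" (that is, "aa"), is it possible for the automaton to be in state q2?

Yes

Start in {q0}.
Read 'a': q0→{q2}; now {q2}.
Read 'a': q2→{q2}; now {q2}.
State q2 is in {q2}.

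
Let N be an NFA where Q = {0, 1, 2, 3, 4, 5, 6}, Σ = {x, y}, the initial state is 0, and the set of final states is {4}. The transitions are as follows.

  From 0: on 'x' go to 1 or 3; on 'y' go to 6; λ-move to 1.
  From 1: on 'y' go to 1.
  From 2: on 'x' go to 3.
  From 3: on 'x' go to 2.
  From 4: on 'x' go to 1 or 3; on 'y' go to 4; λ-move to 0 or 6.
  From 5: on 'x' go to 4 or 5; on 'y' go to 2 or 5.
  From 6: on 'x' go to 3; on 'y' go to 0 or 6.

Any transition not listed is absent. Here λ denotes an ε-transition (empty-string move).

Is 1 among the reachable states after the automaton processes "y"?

Yes

Start: ε-closure({0}) = {0, 1}.
Read 'y': {0, 1} → {1, 6}.
State 1 is in {1, 6}.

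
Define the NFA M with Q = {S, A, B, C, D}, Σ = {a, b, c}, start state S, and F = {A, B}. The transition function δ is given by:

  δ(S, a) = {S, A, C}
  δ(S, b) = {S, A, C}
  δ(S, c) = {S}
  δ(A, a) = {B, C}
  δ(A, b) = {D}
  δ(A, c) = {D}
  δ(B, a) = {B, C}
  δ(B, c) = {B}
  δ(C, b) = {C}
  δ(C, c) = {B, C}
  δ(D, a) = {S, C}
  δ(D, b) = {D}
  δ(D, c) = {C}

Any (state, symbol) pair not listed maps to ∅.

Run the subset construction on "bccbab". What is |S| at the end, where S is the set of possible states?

4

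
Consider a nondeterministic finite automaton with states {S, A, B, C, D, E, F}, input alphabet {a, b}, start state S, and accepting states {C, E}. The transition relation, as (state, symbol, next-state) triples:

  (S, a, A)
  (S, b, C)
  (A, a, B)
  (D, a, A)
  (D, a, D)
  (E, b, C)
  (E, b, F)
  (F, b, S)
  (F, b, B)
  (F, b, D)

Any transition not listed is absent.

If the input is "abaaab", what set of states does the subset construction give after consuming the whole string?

∅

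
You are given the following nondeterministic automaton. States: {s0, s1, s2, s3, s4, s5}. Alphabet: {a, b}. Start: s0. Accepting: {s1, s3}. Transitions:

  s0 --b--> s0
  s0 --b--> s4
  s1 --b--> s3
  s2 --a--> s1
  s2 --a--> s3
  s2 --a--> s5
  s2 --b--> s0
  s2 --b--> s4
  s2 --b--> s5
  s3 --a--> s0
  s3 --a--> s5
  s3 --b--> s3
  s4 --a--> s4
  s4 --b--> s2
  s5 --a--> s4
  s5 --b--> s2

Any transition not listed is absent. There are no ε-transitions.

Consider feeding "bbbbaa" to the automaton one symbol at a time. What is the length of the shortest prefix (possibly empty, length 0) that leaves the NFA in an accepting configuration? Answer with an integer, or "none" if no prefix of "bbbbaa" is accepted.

Start in {s0}.
Read 'b': {s0} → {s0, s4}.
Read 'b': {s0, s4} → {s0, s2, s4}.
Read 'b': {s0, s2, s4} → {s0, s2, s4, s5}.
Read 'b': {s0, s2, s4, s5} → {s0, s2, s4, s5}.
Read 'a': {s0, s2, s4, s5} → {s1, s3, s4, s5}.
None of the earlier sets intersect F, but {s1, s3, s4, s5} does.

5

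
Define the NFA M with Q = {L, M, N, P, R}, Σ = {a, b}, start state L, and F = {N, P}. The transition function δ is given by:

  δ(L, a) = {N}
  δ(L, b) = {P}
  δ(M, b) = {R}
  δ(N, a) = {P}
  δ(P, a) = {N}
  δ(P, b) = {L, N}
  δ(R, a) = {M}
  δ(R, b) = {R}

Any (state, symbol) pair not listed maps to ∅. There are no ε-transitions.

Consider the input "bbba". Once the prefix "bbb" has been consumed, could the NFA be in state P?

Yes

Start in {L}.
Read 'b': L→{P}; now {P}.
Read 'b': P→{L, N}; now {L, N}.
Read 'b': L→{P}, N→∅; now {P}.
State P is in {P}.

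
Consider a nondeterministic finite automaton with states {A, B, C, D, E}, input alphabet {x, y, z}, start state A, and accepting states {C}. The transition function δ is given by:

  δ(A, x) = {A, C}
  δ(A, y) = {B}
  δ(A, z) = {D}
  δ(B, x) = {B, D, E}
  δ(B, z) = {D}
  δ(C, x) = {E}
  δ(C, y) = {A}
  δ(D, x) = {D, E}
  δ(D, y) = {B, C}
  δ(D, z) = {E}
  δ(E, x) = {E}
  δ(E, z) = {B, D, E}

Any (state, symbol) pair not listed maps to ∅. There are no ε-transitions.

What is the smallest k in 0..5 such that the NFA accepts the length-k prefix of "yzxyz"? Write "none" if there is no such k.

4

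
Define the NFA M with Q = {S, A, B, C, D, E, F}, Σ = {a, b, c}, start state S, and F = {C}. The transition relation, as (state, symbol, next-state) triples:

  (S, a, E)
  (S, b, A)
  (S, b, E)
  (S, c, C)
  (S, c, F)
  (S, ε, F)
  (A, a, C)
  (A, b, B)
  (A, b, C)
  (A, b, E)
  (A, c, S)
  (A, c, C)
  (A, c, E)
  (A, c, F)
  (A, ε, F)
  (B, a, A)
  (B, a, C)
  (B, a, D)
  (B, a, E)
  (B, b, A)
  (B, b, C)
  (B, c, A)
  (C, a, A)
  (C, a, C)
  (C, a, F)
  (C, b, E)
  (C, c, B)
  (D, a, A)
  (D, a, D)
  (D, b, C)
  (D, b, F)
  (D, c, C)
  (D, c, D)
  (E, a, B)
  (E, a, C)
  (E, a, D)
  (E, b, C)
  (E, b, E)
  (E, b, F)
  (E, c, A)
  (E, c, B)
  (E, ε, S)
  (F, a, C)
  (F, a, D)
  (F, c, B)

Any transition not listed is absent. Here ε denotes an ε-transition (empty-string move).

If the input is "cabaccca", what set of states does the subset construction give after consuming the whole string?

{S, A, B, C, D, E, F}

Start: ε-closure({S}) = {S, F}.
Read 'c': S→{C, F}, F→{B}; now {B, C, F}.
Read 'a': B→{A, C, D, E}, C→{A, C, F}, F→{C, D}; union {A, C, D, E, F}; ε-closure = {S, A, C, D, E, F}.
Read 'b': S→{A, E}, A→{B, C, E}, C→{E}, D→{C, F}, E→{C, E, F}, F→∅; union {A, B, C, E, F}; ε-closure = {S, A, B, C, E, F}.
Read 'a': S→{E}, A→{C}, B→{A, C, D, E}, C→{A, C, F}, E→{B, C, D}, F→{C, D}; union {A, B, C, D, E, F}; ε-closure = {S, A, B, C, D, E, F}.
Read 'c': S→{C, F}, A→{S, C, E, F}, B→{A}, C→{B}, D→{C, D}, E→{A, B}, F→{B}; now {S, A, B, C, D, E, F}.
Read 'c': S→{C, F}, A→{S, C, E, F}, B→{A}, C→{B}, D→{C, D}, E→{A, B}, F→{B}; now {S, A, B, C, D, E, F}.
Read 'c': S→{C, F}, A→{S, C, E, F}, B→{A}, C→{B}, D→{C, D}, E→{A, B}, F→{B}; now {S, A, B, C, D, E, F}.
Read 'a': S→{E}, A→{C}, B→{A, C, D, E}, C→{A, C, F}, D→{A, D}, E→{B, C, D}, F→{C, D}; union {A, B, C, D, E, F}; ε-closure = {S, A, B, C, D, E, F}.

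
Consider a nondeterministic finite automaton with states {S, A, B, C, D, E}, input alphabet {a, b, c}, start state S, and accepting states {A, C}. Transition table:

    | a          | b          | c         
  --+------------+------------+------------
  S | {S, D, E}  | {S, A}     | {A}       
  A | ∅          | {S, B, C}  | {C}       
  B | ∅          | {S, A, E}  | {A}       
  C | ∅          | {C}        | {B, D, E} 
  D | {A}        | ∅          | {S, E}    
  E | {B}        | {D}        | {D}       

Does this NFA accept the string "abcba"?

Start in {S}.
Read 'a': {S} → {S, D, E}.
Read 'b': {S, D, E} → {S, A, D}.
Read 'c': {S, A, D} → {S, A, C, E}.
Read 'b': {S, A, C, E} → {S, A, B, C, D}.
Read 'a': {S, A, B, C, D} → {S, A, D, E}.
The final set {S, A, D, E} contains the accepting state A.

Yes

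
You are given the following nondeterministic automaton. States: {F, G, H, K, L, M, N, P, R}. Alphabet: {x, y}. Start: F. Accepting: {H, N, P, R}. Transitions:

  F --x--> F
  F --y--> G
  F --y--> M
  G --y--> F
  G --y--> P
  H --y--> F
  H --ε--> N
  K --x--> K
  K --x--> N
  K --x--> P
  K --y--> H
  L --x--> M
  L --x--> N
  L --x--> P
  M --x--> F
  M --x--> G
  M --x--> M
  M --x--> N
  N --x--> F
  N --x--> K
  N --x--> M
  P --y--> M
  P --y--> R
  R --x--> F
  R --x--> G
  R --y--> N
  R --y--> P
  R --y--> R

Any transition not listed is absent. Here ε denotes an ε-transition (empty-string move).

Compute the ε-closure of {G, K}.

{G, K}

Begin with {G, K}.
No ε-moves leave this set, so the closure equals the set itself.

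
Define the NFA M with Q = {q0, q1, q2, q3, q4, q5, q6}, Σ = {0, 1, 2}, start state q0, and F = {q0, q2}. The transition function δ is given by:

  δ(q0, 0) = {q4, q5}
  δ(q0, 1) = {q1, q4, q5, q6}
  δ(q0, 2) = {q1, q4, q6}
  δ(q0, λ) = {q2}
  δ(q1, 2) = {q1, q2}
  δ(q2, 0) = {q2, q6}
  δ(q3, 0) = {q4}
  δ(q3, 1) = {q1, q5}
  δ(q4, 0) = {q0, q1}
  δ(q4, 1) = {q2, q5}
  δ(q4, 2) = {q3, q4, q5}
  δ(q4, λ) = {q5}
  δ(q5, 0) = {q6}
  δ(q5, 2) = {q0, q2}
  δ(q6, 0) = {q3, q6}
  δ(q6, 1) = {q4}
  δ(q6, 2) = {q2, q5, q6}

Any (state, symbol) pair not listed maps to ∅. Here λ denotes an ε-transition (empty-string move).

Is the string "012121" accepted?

Yes

Start: ε-closure({q0}) = {q0, q2}.
Read '0': q0→{q4, q5}, q2→{q2, q6}; now {q2, q4, q5, q6}.
Read '1': q2→∅, q4→{q2, q5}, q5→∅, q6→{q4}; now {q2, q4, q5}.
Read '2': q2→∅, q4→{q3, q4, q5}, q5→{q0, q2}; now {q0, q2, q3, q4, q5}.
Read '1': q0→{q1, q4, q5, q6}, q2→∅, q3→{q1, q5}, q4→{q2, q5}, q5→∅; now {q1, q2, q4, q5, q6}.
Read '2': q1→{q1, q2}, q2→∅, q4→{q3, q4, q5}, q5→{q0, q2}, q6→{q2, q5, q6}; now {q0, q1, q2, q3, q4, q5, q6}.
Read '1': q0→{q1, q4, q5, q6}, q1→∅, q2→∅, q3→{q1, q5}, q4→{q2, q5}, q5→∅, q6→{q4}; now {q1, q2, q4, q5, q6}.
The final set {q1, q2, q4, q5, q6} contains the accepting state q2.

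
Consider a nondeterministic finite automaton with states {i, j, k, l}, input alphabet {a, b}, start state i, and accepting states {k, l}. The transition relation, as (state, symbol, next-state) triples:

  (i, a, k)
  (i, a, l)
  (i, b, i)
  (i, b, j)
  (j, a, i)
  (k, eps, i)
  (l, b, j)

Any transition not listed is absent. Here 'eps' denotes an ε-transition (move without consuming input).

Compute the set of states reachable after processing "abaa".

Start in {i}.
Read 'a': {i} → {i, k, l}.
Read 'b': {i, k, l} → {i, j}.
Read 'a': {i, j} → {i, k, l}.
Read 'a': {i, k, l} → {i, k, l}.

{i, k, l}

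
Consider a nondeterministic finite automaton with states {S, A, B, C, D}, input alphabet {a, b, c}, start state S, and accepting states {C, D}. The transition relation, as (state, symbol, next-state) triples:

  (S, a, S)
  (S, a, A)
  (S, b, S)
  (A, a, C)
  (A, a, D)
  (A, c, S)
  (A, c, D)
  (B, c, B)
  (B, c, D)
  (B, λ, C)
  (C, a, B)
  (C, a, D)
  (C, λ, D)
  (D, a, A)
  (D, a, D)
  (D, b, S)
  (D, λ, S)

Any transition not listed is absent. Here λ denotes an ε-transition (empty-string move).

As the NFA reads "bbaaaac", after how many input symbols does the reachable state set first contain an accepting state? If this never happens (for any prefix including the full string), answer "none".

Start in {S}.
Read 'b': {S} → {S}.
Read 'b': {S} → {S}.
Read 'a': {S} → {S, A}.
Read 'a': {S, A} → {S, A, C, D}.
None of the earlier sets intersect F, but {S, A, C, D} does.

4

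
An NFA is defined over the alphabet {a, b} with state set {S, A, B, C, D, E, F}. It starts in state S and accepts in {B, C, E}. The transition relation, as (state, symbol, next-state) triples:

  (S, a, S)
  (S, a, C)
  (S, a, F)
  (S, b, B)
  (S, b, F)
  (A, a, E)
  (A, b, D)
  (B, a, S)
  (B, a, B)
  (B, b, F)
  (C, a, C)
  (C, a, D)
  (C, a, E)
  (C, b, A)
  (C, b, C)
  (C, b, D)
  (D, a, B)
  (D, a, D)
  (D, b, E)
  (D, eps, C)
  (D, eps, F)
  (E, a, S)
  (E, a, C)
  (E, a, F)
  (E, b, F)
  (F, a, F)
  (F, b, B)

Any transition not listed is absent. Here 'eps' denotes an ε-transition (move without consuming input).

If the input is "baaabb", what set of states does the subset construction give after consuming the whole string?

Start in {S}.
Read 'b': {S} → {B, F}.
Read 'a': {B, F} → {S, B, F}.
Read 'a': {S, B, F} → {S, B, C, F}.
Read 'a': {S, B, C, F} → {S, B, C, D, E, F}.
Read 'b': {S, B, C, D, E, F} → {A, B, C, D, E, F}.
Read 'b': {A, B, C, D, E, F} → {A, B, C, D, E, F}.

{A, B, C, D, E, F}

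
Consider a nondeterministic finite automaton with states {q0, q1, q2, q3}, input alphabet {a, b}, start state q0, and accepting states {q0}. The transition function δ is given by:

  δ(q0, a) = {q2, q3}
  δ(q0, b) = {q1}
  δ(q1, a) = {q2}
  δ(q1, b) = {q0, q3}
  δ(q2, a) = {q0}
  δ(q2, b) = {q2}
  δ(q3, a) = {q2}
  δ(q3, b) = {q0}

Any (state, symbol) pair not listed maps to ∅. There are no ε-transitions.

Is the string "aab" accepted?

No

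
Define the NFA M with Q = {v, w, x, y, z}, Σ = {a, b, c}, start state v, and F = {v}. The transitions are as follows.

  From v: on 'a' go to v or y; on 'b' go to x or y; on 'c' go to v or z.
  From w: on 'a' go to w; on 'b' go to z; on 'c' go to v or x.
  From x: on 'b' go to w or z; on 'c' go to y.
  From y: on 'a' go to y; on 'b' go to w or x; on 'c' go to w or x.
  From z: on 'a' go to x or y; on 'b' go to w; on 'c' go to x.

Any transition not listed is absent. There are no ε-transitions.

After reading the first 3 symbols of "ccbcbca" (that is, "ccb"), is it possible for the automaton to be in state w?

Yes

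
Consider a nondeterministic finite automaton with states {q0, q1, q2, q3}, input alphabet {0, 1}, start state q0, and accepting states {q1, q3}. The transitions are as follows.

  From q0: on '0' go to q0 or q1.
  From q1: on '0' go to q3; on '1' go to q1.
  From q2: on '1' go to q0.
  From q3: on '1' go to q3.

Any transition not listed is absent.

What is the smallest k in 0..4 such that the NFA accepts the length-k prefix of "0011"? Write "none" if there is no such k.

1

Start in {q0}.
Read '0': q0→{q0, q1}; now {q0, q1}.
None of the earlier sets intersect F, but {q0, q1} does.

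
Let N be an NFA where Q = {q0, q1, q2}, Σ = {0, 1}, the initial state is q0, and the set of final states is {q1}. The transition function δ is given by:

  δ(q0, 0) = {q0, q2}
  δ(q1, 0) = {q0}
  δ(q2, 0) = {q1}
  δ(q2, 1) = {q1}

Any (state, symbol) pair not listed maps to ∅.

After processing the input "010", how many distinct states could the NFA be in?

Start in {q0}.
Read '0': {q0} → {q0, q2}.
Read '1': {q0, q2} → {q1}.
Read '0': {q1} → {q0}.
That set has 1 state.

1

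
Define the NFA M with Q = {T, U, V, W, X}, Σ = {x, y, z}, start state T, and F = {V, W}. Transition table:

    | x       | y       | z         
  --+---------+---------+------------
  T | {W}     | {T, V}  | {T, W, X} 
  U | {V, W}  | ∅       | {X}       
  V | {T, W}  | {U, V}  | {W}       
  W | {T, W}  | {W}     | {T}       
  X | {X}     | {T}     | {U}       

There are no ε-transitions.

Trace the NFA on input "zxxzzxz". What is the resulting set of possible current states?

{T, U, W, X}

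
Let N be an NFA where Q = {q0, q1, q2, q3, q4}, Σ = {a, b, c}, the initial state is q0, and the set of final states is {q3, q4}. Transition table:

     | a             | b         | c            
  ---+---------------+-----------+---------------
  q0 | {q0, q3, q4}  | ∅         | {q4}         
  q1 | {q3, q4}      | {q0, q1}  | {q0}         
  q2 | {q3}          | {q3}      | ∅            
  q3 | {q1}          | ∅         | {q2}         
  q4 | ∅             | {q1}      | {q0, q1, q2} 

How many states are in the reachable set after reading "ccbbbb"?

Start in {q0}.
Read 'c': q0→{q4}; now {q4}.
Read 'c': q4→{q0, q1, q2}; now {q0, q1, q2}.
Read 'b': q0→∅, q1→{q0, q1}, q2→{q3}; now {q0, q1, q3}.
Read 'b': q0→∅, q1→{q0, q1}, q3→∅; now {q0, q1}.
Read 'b': q0→∅, q1→{q0, q1}; now {q0, q1}.
Read 'b': q0→∅, q1→{q0, q1}; now {q0, q1}.
That set has 2 states.

2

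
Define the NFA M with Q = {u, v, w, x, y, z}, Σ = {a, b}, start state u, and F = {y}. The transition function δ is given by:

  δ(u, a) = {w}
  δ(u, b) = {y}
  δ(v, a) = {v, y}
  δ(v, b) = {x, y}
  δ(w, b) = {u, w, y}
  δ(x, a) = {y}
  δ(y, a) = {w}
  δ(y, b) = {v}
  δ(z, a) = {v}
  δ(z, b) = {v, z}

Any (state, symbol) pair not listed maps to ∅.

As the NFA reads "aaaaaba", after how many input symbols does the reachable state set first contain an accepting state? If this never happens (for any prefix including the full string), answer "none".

Start in {u}.
Read 'a': {u} → {w}.
Read 'a': {w} → ∅.
The set is empty and remains empty for the remaining 5 symbols.
No reachable set along the way intersects F.

none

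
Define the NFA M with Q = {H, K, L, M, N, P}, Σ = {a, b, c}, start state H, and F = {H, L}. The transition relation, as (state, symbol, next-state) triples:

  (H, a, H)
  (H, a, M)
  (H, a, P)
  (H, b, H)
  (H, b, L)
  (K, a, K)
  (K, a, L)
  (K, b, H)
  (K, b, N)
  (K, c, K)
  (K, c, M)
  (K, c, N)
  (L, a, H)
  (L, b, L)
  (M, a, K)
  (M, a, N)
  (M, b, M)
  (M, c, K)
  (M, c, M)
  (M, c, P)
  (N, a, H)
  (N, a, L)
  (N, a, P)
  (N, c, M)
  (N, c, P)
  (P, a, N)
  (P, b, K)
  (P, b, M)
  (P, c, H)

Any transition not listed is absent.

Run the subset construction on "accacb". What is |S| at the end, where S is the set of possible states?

Start in {H}.
Read 'a': {H} → {H, M, P}.
Read 'c': {H, M, P} → {H, K, M, P}.
Read 'c': {H, K, M, P} → {H, K, M, N, P}.
Read 'a': {H, K, M, N, P} → {H, K, L, M, N, P}.
Read 'c': {H, K, L, M, N, P} → {H, K, M, N, P}.
Read 'b': {H, K, M, N, P} → {H, K, L, M, N}.
That set has 5 states.

5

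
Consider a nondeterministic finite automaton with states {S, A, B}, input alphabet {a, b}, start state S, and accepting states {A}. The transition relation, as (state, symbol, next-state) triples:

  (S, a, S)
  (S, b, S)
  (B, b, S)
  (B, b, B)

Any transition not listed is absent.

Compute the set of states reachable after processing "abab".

Start in {S}.
Read 'a': S→{S}; now {S}.
Read 'b': S→{S}; now {S}.
Read 'a': S→{S}; now {S}.
Read 'b': S→{S}; now {S}.

{S}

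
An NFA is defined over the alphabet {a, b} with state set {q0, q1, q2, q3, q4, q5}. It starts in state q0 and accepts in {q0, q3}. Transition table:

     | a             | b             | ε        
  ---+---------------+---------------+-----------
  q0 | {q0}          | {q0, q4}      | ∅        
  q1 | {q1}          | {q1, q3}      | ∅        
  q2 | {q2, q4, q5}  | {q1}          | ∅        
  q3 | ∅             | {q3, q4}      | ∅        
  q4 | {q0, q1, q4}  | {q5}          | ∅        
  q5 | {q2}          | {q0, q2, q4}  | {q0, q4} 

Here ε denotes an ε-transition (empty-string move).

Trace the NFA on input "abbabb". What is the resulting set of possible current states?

{q0, q1, q2, q3, q4, q5}

Start in {q0}.
Read 'a': q0→{q0}; now {q0}.
Read 'b': q0→{q0, q4}; now {q0, q4}.
Read 'b': q0→{q0, q4}, q4→{q5}; now {q0, q4, q5}.
Read 'a': q0→{q0}, q4→{q0, q1, q4}, q5→{q2}; now {q0, q1, q2, q4}.
Read 'b': q0→{q0, q4}, q1→{q1, q3}, q2→{q1}, q4→{q5}; now {q0, q1, q3, q4, q5}.
Read 'b': q0→{q0, q4}, q1→{q1, q3}, q3→{q3, q4}, q4→{q5}, q5→{q0, q2, q4}; now {q0, q1, q2, q3, q4, q5}.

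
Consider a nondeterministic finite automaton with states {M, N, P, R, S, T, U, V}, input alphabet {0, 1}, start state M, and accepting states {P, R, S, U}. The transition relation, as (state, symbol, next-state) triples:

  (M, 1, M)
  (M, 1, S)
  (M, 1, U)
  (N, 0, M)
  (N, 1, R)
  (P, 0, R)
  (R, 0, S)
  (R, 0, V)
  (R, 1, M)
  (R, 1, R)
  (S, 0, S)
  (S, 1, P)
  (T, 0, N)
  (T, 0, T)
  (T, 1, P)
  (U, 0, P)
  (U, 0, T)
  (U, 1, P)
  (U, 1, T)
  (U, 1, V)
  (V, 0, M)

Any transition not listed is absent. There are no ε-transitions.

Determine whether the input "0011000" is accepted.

Start in {M}.
Read '0': {M} → ∅.
The set is empty and remains empty for the remaining 6 symbols.
The final set ∅ contains no accepting state.

No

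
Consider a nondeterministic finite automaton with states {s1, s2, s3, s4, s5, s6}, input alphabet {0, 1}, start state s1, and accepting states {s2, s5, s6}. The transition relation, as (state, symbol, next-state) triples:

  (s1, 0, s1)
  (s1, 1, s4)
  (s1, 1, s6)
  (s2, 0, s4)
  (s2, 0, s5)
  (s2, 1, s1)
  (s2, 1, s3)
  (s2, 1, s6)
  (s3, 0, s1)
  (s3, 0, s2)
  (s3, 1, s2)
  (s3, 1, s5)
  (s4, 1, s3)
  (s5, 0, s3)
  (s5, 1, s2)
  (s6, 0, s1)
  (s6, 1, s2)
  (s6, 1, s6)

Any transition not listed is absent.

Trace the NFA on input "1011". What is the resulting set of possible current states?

Start in {s1}.
Read '1': {s1} → {s4, s6}.
Read '0': {s4, s6} → {s1}.
Read '1': {s1} → {s4, s6}.
Read '1': {s4, s6} → {s2, s3, s6}.

{s2, s3, s6}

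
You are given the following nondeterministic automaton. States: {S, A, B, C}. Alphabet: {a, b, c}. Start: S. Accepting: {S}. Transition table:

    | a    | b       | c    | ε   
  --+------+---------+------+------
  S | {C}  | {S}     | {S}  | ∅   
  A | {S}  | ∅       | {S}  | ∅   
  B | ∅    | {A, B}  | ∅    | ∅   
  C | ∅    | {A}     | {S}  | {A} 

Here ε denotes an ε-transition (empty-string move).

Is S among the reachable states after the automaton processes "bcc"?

Yes

Start in {S}.
Read 'b': {S} → {S}.
Read 'c': {S} → {S}.
Read 'c': {S} → {S}.
State S is in {S}.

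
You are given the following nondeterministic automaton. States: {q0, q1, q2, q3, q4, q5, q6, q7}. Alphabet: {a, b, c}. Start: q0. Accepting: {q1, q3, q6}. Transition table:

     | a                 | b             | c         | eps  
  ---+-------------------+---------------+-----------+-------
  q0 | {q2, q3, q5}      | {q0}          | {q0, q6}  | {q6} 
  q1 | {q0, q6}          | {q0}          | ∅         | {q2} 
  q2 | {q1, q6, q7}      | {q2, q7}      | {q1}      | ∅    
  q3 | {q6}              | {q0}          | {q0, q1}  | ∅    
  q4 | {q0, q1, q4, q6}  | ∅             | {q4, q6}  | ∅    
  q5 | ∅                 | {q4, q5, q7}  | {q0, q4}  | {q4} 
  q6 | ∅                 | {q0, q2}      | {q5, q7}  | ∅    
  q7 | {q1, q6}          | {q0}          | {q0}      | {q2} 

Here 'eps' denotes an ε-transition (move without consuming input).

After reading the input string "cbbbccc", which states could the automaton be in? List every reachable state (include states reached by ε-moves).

Start: ε-closure({q0}) = {q0, q6}.
Read 'c': {q0, q6} → {q0, q2, q4, q5, q6, q7}.
Read 'b': {q0, q2, q4, q5, q6, q7} → {q0, q2, q4, q5, q6, q7}.
Read 'b': {q0, q2, q4, q5, q6, q7} → {q0, q2, q4, q5, q6, q7}.
Read 'b': {q0, q2, q4, q5, q6, q7} → {q0, q2, q4, q5, q6, q7}.
Read 'c': {q0, q2, q4, q5, q6, q7} → {q0, q1, q2, q4, q5, q6, q7}.
Read 'c': {q0, q1, q2, q4, q5, q6, q7} → {q0, q1, q2, q4, q5, q6, q7}.
Read 'c': {q0, q1, q2, q4, q5, q6, q7} → {q0, q1, q2, q4, q5, q6, q7}.

{q0, q1, q2, q4, q5, q6, q7}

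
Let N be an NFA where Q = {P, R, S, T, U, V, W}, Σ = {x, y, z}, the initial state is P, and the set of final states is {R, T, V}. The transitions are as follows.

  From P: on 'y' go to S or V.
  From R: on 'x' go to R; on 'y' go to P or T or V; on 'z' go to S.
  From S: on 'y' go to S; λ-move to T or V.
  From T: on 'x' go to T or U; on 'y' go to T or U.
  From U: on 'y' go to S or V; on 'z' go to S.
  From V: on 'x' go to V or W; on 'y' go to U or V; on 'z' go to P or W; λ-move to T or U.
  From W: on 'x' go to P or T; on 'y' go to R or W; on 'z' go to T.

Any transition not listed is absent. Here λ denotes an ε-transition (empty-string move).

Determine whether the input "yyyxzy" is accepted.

Yes

Start in {P}.
Read 'y': P→{S, V}; union {S, V}; ε-closure = {S, T, U, V}.
Read 'y': S→{S}, T→{T, U}, U→{S, V}, V→{U, V}; now {S, T, U, V}.
Read 'y': S→{S}, T→{T, U}, U→{S, V}, V→{U, V}; now {S, T, U, V}.
Read 'x': S→∅, T→{T, U}, U→∅, V→{V, W}; now {T, U, V, W}.
Read 'z': T→∅, U→{S}, V→{P, W}, W→{T}; union {P, S, T, W}; ε-closure = {P, S, T, U, V, W}.
Read 'y': P→{S, V}, S→{S}, T→{T, U}, U→{S, V}, V→{U, V}, W→{R, W}; now {R, S, T, U, V, W}.
The final set {R, S, T, U, V, W} contains the accepting states R, T, V.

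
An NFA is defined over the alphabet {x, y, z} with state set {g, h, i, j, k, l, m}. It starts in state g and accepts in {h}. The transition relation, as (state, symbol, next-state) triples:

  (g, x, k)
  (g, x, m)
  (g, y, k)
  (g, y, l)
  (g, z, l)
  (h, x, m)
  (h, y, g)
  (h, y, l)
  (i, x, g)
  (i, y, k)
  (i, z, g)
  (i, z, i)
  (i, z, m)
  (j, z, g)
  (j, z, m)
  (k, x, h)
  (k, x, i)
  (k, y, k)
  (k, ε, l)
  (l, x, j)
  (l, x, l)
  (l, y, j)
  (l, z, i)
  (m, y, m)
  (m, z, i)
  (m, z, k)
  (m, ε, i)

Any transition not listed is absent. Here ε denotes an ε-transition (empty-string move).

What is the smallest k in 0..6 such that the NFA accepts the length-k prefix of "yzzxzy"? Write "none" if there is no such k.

Start in {g}.
Read 'y': g→{k, l}; now {k, l}.
Read 'z': k→∅, l→{i}; now {i}.
Read 'z': i→{g, i, m}; now {g, i, m}.
Read 'x': g→{k, m}, i→{g}, m→∅; union {g, k, m}; ε-closure = {g, i, k, l, m}.
Read 'z': g→{l}, i→{g, i, m}, k→∅, l→{i}, m→{i, k}; now {g, i, k, l, m}.
Read 'y': g→{k, l}, i→{k}, k→{k}, l→{j}, m→{m}; union {j, k, l, m}; ε-closure = {i, j, k, l, m}.
No reachable set along the way intersects F.

none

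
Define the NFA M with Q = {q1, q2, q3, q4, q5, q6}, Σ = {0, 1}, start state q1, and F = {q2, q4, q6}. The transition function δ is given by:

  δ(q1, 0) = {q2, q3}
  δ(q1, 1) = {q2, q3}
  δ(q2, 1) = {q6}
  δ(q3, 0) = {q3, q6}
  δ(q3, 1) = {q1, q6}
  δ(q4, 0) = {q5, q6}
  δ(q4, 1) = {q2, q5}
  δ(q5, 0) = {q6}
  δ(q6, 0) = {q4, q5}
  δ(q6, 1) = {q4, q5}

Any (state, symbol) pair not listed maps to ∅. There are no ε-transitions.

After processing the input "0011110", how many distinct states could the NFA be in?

Start in {q1}.
Read '0': {q1} → {q2, q3}.
Read '0': {q2, q3} → {q3, q6}.
Read '1': {q3, q6} → {q1, q4, q5, q6}.
Read '1': {q1, q4, q5, q6} → {q2, q3, q4, q5}.
Read '1': {q2, q3, q4, q5} → {q1, q2, q5, q6}.
Read '1': {q1, q2, q5, q6} → {q2, q3, q4, q5, q6}.
Read '0': {q2, q3, q4, q5, q6} → {q3, q4, q5, q6}.
That set has 4 states.

4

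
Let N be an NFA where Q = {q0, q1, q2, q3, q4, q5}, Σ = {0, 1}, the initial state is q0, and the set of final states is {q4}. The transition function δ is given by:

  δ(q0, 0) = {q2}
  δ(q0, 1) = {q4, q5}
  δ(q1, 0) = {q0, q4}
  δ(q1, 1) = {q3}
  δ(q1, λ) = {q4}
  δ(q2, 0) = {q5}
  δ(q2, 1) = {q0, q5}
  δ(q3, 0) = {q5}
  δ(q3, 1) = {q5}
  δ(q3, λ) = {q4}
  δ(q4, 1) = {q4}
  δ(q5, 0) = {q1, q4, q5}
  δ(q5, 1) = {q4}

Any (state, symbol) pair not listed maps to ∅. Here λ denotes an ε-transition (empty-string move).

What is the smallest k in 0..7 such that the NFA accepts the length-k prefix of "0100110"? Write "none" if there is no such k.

Start in {q0}.
Read '0': {q0} → {q2}.
Read '1': {q2} → {q0, q5}.
Read '0': {q0, q5} → {q1, q2, q4, q5}.
None of the earlier sets intersect F, but {q1, q2, q4, q5} does.

3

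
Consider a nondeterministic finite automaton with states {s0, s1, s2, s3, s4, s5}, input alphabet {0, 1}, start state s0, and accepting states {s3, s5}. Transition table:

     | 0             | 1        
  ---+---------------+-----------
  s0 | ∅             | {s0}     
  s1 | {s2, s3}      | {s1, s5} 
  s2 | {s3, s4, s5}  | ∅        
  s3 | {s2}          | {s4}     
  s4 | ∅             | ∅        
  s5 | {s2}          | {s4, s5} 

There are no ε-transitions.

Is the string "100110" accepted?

No

Start in {s0}.
Read '1': s0→{s0}; now {s0}.
Read '0': s0→∅; now ∅.
The set is empty and remains empty for the remaining 4 symbols.
The final set ∅ contains no accepting state.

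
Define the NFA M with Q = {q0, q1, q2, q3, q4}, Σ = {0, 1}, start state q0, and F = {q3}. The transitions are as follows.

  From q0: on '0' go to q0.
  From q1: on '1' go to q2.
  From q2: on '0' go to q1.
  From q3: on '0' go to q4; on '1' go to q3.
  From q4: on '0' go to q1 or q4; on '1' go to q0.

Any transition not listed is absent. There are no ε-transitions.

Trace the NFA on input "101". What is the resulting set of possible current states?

Start in {q0}.
Read '1': {q0} → ∅.
The set is empty and remains empty for the remaining 2 symbols.

∅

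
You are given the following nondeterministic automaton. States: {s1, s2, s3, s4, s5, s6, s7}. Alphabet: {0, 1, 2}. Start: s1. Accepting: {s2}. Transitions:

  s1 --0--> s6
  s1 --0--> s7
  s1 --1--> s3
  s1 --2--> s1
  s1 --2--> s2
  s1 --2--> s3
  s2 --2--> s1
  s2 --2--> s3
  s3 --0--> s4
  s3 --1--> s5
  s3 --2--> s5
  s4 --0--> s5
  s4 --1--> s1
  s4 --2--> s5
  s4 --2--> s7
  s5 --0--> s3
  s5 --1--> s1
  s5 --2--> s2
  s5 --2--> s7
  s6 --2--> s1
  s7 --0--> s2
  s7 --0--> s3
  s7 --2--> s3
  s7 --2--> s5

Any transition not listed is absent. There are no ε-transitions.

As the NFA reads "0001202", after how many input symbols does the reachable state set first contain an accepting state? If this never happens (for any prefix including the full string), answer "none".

Start in {s1}.
Read '0': s1→{s6, s7}; now {s6, s7}.
Read '0': s6→∅, s7→{s2, s3}; now {s2, s3}.
None of the earlier sets intersect F, but {s2, s3} does.

2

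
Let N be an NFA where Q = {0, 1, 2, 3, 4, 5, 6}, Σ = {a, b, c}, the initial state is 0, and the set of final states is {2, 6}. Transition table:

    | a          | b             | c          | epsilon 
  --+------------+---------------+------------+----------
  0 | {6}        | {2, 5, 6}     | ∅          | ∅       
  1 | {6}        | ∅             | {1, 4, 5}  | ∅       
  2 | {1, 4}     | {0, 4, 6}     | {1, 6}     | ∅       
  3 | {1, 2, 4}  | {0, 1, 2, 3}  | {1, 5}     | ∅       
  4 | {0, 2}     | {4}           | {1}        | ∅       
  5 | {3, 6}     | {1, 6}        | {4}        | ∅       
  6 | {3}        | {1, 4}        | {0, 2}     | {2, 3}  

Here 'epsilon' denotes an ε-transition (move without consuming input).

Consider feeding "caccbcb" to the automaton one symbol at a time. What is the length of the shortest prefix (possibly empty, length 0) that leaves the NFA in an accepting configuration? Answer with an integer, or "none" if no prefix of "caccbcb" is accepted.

none

Start in {0}.
Read 'c': 0→∅; now ∅.
The set is empty and remains empty for the remaining 6 symbols.
No reachable set along the way intersects F.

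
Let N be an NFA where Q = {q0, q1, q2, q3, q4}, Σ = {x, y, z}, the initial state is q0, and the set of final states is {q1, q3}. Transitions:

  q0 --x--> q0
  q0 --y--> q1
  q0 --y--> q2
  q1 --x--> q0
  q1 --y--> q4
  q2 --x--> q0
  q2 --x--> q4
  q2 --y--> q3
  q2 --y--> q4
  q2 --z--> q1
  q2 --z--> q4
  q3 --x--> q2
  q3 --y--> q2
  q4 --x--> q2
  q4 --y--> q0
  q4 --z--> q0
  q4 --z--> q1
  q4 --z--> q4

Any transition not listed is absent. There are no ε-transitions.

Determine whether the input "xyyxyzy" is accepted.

Yes

Start in {q0}.
Read 'x': q0→{q0}; now {q0}.
Read 'y': q0→{q1, q2}; now {q1, q2}.
Read 'y': q1→{q4}, q2→{q3, q4}; now {q3, q4}.
Read 'x': q3→{q2}, q4→{q2}; now {q2}.
Read 'y': q2→{q3, q4}; now {q3, q4}.
Read 'z': q3→∅, q4→{q0, q1, q4}; now {q0, q1, q4}.
Read 'y': q0→{q1, q2}, q1→{q4}, q4→{q0}; now {q0, q1, q2, q4}.
The final set {q0, q1, q2, q4} contains the accepting state q1.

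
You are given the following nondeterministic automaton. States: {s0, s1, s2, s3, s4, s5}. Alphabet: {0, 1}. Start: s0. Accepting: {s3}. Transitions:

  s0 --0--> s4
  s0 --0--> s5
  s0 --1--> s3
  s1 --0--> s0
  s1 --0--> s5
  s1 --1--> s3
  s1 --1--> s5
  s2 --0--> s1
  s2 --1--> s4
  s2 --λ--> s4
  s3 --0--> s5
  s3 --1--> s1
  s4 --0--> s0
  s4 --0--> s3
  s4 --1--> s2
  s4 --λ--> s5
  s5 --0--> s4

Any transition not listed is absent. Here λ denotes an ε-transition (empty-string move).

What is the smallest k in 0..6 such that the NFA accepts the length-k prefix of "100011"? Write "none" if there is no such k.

1

Start in {s0}.
Read '1': {s0} → {s3}.
None of the earlier sets intersect F, but {s3} does.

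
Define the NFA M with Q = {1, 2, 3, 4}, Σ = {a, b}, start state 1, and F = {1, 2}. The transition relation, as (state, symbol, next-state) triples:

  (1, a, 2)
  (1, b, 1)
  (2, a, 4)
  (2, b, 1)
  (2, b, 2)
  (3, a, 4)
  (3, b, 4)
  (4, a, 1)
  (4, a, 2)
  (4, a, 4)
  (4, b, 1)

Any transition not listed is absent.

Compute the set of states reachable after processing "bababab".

Start in {1}.
Read 'b': 1→{1}; now {1}.
Read 'a': 1→{2}; now {2}.
Read 'b': 2→{1, 2}; now {1, 2}.
Read 'a': 1→{2}, 2→{4}; now {2, 4}.
Read 'b': 2→{1, 2}, 4→{1}; now {1, 2}.
Read 'a': 1→{2}, 2→{4}; now {2, 4}.
Read 'b': 2→{1, 2}, 4→{1}; now {1, 2}.

{1, 2}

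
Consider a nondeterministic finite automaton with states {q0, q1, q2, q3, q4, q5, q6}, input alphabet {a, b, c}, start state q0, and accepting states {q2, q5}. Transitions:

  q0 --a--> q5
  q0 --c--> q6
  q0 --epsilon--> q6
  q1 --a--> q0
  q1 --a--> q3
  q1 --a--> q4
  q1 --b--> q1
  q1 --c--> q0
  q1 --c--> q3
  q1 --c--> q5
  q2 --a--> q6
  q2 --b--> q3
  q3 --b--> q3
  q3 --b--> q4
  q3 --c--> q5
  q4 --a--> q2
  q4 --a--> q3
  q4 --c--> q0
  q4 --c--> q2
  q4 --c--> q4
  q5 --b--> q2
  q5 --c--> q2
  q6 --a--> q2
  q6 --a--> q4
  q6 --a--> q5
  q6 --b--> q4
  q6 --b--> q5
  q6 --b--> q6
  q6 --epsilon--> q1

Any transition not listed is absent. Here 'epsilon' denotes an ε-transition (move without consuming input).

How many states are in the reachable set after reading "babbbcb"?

6

Start: ε-closure({q0}) = {q0, q1, q6}.
Read 'b': {q0, q1, q6} → {q1, q4, q5, q6}.
Read 'a': {q1, q4, q5, q6} → {q0, q1, q2, q3, q4, q5, q6}.
Read 'b': {q0, q1, q2, q3, q4, q5, q6} → {q1, q2, q3, q4, q5, q6}.
Read 'b': {q1, q2, q3, q4, q5, q6} → {q1, q2, q3, q4, q5, q6}.
Read 'b': {q1, q2, q3, q4, q5, q6} → {q1, q2, q3, q4, q5, q6}.
Read 'c': {q1, q2, q3, q4, q5, q6} → {q0, q1, q2, q3, q4, q5, q6}.
Read 'b': {q0, q1, q2, q3, q4, q5, q6} → {q1, q2, q3, q4, q5, q6}.
That set has 6 states.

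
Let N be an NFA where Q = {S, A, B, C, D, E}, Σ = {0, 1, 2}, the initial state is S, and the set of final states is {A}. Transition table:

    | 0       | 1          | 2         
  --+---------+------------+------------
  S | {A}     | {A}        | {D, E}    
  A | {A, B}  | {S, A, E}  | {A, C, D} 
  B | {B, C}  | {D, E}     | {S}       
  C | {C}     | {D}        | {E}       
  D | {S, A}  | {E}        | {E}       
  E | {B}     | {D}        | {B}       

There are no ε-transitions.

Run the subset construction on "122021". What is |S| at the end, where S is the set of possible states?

4

Start in {S}.
Read '1': S→{A}; now {A}.
Read '2': A→{A, C, D}; now {A, C, D}.
Read '2': A→{A, C, D}, C→{E}, D→{E}; now {A, C, D, E}.
Read '0': A→{A, B}, C→{C}, D→{S, A}, E→{B}; now {S, A, B, C}.
Read '2': S→{D, E}, A→{A, C, D}, B→{S}, C→{E}; now {S, A, C, D, E}.
Read '1': S→{A}, A→{S, A, E}, C→{D}, D→{E}, E→{D}; now {S, A, D, E}.
That set has 4 states.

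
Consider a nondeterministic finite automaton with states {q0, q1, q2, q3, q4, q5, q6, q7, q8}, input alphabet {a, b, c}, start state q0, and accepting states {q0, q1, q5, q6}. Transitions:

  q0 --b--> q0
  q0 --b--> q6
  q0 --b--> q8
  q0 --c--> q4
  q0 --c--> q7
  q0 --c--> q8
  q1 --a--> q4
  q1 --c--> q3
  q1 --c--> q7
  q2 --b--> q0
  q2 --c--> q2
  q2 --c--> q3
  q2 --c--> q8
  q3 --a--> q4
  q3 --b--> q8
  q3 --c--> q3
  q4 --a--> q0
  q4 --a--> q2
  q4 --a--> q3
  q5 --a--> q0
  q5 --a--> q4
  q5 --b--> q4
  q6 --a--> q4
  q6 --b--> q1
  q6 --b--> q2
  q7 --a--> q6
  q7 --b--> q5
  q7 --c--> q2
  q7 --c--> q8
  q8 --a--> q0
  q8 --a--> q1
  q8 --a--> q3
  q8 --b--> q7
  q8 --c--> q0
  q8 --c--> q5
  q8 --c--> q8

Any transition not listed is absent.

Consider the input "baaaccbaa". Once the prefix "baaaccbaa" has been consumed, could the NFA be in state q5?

No

Start in {q0}.
Read 'b': {q0} → {q0, q6, q8}.
Read 'a': {q0, q6, q8} → {q0, q1, q3, q4}.
Read 'a': {q0, q1, q3, q4} → {q0, q2, q3, q4}.
Read 'a': {q0, q2, q3, q4} → {q0, q2, q3, q4}.
Read 'c': {q0, q2, q3, q4} → {q2, q3, q4, q7, q8}.
Read 'c': {q2, q3, q4, q7, q8} → {q0, q2, q3, q5, q8}.
Read 'b': {q0, q2, q3, q5, q8} → {q0, q4, q6, q7, q8}.
Read 'a': {q0, q4, q6, q7, q8} → {q0, q1, q2, q3, q4, q6}.
Read 'a': {q0, q1, q2, q3, q4, q6} → {q0, q2, q3, q4}.
State q5 is not in {q0, q2, q3, q4}.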